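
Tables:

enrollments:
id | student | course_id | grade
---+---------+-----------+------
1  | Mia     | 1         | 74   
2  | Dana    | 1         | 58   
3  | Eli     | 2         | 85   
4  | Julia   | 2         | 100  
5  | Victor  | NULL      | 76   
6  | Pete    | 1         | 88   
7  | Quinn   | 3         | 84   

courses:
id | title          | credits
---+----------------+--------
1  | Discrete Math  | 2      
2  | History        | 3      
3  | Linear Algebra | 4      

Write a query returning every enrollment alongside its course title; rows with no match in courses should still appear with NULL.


LEFT JOIN keeps every row from enrollments (the left table); where course_id has no match in courses, the course columns become NULL. Walk through each enrollment:
  - enrollment 1 (Mia): course_id=1 -> matches Discrete Math
  - enrollment 2 (Dana): course_id=1 -> matches Discrete Math
  - enrollment 3 (Eli): course_id=2 -> matches History
  - enrollment 4 (Julia): course_id=2 -> matches History
  - enrollment 5 (Victor): course_id=NULL, no match -> kept with NULL
  - enrollment 6 (Pete): course_id=1 -> matches Discrete Math
  - enrollment 7 (Quinn): course_id=3 -> matches Linear Algebra
All 7 rows appear; 1 has NULL course.

SQL:
SELECT a.student, b.title AS course
FROM enrollments a
LEFT JOIN courses b ON a.course_id = b.id

Result:
student | course        
--------+---------------
Mia     | Discrete Math 
Dana    | Discrete Math 
Eli     | History       
Julia   | History       
Victor  | NULL          
Pete    | Discrete Math 
Quinn   | Linear Algebra


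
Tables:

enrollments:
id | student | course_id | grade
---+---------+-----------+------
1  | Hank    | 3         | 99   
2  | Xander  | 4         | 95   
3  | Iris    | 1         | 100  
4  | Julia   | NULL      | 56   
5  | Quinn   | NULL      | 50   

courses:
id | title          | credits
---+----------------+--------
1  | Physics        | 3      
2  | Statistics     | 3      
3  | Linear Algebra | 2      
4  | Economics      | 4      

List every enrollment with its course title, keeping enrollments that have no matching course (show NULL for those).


LEFT JOIN keeps every row from enrollments (the left table); where course_id has no match in courses, the course columns become NULL. Walk through each enrollment:
  - enrollment 1 (Hank): course_id=3 -> matches Linear Algebra
  - enrollment 2 (Xander): course_id=4 -> matches Economics
  - enrollment 3 (Iris): course_id=1 -> matches Physics
  - enrollment 4 (Julia): course_id=NULL, no match -> kept with NULL
  - enrollment 5 (Quinn): course_id=NULL, no match -> kept with NULL
All 5 rows appear; 2 have NULL course.

SQL:
SELECT a.student, b.title AS course
FROM enrollments a
LEFT JOIN courses b ON a.course_id = b.id

Result:
student | course        
--------+---------------
Hank    | Linear Algebra
Xander  | Economics     
Iris    | Physics       
Julia   | NULL          
Quinn   | NULL          


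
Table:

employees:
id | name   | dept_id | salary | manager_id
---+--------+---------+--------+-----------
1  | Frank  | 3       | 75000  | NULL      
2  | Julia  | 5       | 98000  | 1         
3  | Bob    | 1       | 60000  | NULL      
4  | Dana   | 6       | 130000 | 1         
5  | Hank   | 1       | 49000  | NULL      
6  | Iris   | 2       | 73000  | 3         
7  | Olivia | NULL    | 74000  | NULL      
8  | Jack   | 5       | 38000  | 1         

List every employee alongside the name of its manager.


This is a self-join: employees is joined to a second copy of itself, matching each row's manager_id to another row's id. Use LEFT JOIN so rows with manager_id=NULL are kept.
  - employee 1 (Frank): manager_id=NULL -> NULL
  - employee 2 (Julia): manager_id=1 -> Frank
  - employee 3 (Bob): manager_id=NULL -> NULL
  - employee 4 (Dana): manager_id=1 -> Frank
  - employee 5 (Hank): manager_id=NULL -> NULL
  - employee 6 (Iris): manager_id=3 -> Bob
  - employee 7 (Olivia): manager_id=NULL -> NULL
  - employee 8 (Jack): manager_id=1 -> Frank

SQL:
SELECT a.name AS item, b.name AS manager
FROM employees a
LEFT JOIN employees b ON a.manager_id = b.id

Result:
item   | manager
-------+--------
Frank  | NULL   
Julia  | Frank  
Bob    | NULL   
Dana   | Frank  
Hank   | NULL   
Iris   | Bob    
Olivia | NULL   
Jack   | Frank  


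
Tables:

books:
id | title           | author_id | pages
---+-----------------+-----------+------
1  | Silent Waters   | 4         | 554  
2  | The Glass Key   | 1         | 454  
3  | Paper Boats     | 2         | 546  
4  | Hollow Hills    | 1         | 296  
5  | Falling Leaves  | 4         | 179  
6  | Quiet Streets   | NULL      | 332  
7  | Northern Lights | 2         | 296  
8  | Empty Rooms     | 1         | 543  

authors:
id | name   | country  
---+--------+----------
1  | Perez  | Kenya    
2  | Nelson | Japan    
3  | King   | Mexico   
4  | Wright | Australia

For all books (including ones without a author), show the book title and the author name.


LEFT JOIN keeps every row from books (the left table); where author_id has no match in authors, the author columns become NULL. Walk through each book:
  - book 1 (Silent Waters): author_id=4 -> matches Wright
  - book 2 (The Glass Key): author_id=1 -> matches Perez
  - book 3 (Paper Boats): author_id=2 -> matches Nelson
  - book 4 (Hollow Hills): author_id=1 -> matches Perez
  - book 5 (Falling Leaves): author_id=4 -> matches Wright
  - book 6 (Quiet Streets): author_id=NULL, no match -> kept with NULL
  - book 7 (Northern Lights): author_id=2 -> matches Nelson
  - book 8 (Empty Rooms): author_id=1 -> matches Perez
All 8 rows appear; 1 has NULL author.

SQL:
SELECT a.title, b.name AS author
FROM books a
LEFT JOIN authors b ON a.author_id = b.id

Result:
title           | author
----------------+-------
Silent Waters   | Wright
The Glass Key   | Perez 
Paper Boats     | Nelson
Hollow Hills    | Perez 
Falling Leaves  | Wright
Quiet Streets   | NULL  
Northern Lights | Nelson
Empty Rooms     | Perez 


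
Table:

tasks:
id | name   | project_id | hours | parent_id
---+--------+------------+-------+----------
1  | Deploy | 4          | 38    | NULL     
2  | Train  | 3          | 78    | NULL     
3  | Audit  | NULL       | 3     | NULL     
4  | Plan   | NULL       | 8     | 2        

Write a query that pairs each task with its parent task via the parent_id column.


This is a self-join: tasks is joined to a second copy of itself, matching each row's parent_id to another row's id. Use LEFT JOIN so rows with parent_id=NULL are kept.
  - task 1 (Deploy): parent_id=NULL -> NULL
  - task 2 (Train): parent_id=NULL -> NULL
  - task 3 (Audit): parent_id=NULL -> NULL
  - task 4 (Plan): parent_id=2 -> Train

SQL:
SELECT a.name AS item, b.name AS parent
FROM tasks a
LEFT JOIN tasks b ON a.parent_id = b.id

Result:
item   | parent
-------+-------
Deploy | NULL  
Train  | NULL  
Audit  | NULL  
Plan   | Train 


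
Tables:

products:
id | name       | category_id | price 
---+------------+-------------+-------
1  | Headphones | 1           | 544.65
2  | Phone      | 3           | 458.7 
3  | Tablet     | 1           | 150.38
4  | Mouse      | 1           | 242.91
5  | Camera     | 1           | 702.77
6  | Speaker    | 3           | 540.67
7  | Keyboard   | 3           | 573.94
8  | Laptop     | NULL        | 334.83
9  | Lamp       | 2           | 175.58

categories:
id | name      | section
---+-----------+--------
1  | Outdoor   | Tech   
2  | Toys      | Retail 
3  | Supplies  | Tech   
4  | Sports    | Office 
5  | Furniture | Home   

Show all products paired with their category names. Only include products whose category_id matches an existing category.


INNER JOIN keeps only products rows whose category_id matches an id in categories. Walk through each product:
  - product 1 (Headphones): category_id=1 -> matches Outdoor
  - product 2 (Phone): category_id=3 -> matches Supplies
  - product 3 (Tablet): category_id=1 -> matches Outdoor
  - product 4 (Mouse): category_id=1 -> matches Outdoor
  - product 5 (Camera): category_id=1 -> matches Outdoor
  - product 6 (Speaker): category_id=3 -> matches Supplies
  - product 7 (Keyboard): category_id=3 -> matches Supplies
  - product 8 (Laptop): category_id=NULL, no match -> dropped
  - product 9 (Lamp): category_id=2 -> matches Toys
So 1 of 9 rows is dropped.

SQL:
SELECT a.name, b.name AS category
FROM products a
INNER JOIN categories b ON a.category_id = b.id

Result:
name       | category
-----------+---------
Headphones | Outdoor 
Phone      | Supplies
Tablet     | Outdoor 
Mouse      | Outdoor 
Camera     | Outdoor 
Speaker    | Supplies
Keyboard   | Supplies
Lamp       | Toys    


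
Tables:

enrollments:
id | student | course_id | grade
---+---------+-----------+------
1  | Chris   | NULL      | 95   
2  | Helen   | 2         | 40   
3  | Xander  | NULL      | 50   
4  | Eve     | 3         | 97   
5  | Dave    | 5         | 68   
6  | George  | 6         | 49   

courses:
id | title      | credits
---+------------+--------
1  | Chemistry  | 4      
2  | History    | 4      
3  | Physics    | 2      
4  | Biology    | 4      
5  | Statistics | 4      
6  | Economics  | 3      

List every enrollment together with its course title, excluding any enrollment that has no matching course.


INNER JOIN keeps only enrollments rows whose course_id matches an id in courses. Walk through each enrollment:
  - enrollment 1 (Chris): course_id=NULL, no match -> dropped
  - enrollment 2 (Helen): course_id=2 -> matches History
  - enrollment 3 (Xander): course_id=NULL, no match -> dropped
  - enrollment 4 (Eve): course_id=3 -> matches Physics
  - enrollment 5 (Dave): course_id=5 -> matches Statistics
  - enrollment 6 (George): course_id=6 -> matches Economics
So 2 of 6 rows are dropped.

SQL:
SELECT a.student, b.title AS course
FROM enrollments a
INNER JOIN courses b ON a.course_id = b.id

Result:
student | course    
--------+-----------
Helen   | History   
Eve     | Physics   
Dave    | Statistics
George  | Economics 


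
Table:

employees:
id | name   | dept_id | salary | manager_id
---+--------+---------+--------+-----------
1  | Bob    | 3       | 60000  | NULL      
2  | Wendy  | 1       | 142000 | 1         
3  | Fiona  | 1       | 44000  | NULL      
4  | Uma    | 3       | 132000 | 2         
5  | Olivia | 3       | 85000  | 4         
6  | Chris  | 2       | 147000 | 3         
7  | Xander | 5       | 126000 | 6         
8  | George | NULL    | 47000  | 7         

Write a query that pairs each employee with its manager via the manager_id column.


This is a self-join: employees is joined to a second copy of itself, matching each row's manager_id to another row's id. Use LEFT JOIN so rows with manager_id=NULL are kept.
  - employee 1 (Bob): manager_id=NULL -> NULL
  - employee 2 (Wendy): manager_id=1 -> Bob
  - employee 3 (Fiona): manager_id=NULL -> NULL
  - employee 4 (Uma): manager_id=2 -> Wendy
  - employee 5 (Olivia): manager_id=4 -> Uma
  - employee 6 (Chris): manager_id=3 -> Fiona
  - employee 7 (Xander): manager_id=6 -> Chris
  - employee 8 (George): manager_id=7 -> Xander

SQL:
SELECT a.name AS item, b.name AS manager
FROM employees a
LEFT JOIN employees b ON a.manager_id = b.id

Result:
item   | manager
-------+--------
Bob    | NULL   
Wendy  | Bob    
Fiona  | NULL   
Uma    | Wendy  
Olivia | Uma    
Chris  | Fiona  
Xander | Chris  
George | Xander 


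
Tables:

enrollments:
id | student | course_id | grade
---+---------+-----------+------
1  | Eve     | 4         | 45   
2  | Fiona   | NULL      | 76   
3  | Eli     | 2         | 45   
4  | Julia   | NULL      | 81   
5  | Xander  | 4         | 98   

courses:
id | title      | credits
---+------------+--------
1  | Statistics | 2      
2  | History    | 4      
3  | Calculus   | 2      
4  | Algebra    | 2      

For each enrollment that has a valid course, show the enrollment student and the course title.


INNER JOIN keeps only enrollments rows whose course_id matches an id in courses. Walk through each enrollment:
  - enrollment 1 (Eve): course_id=4 -> matches Algebra
  - enrollment 2 (Fiona): course_id=NULL, no match -> dropped
  - enrollment 3 (Eli): course_id=2 -> matches History
  - enrollment 4 (Julia): course_id=NULL, no match -> dropped
  - enrollment 5 (Xander): course_id=4 -> matches Algebra
So 2 of 5 rows are dropped.

SQL:
SELECT a.student, b.title AS course
FROM enrollments a
INNER JOIN courses b ON a.course_id = b.id

Result:
student | course 
--------+--------
Eve     | Algebra
Eli     | History
Xander  | Algebra


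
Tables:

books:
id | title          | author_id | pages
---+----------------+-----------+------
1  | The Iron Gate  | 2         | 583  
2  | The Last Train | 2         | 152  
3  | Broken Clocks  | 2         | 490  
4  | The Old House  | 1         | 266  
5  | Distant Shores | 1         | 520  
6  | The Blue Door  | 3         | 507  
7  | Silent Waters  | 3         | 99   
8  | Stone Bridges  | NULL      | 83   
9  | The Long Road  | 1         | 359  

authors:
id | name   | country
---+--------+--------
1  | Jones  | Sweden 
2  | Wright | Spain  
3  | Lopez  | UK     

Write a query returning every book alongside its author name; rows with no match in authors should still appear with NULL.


LEFT JOIN keeps every row from books (the left table); where author_id has no match in authors, the author columns become NULL. Walk through each book:
  - book 1 (The Iron Gate): author_id=2 -> matches Wright
  - book 2 (The Last Train): author_id=2 -> matches Wright
  - book 3 (Broken Clocks): author_id=2 -> matches Wright
  - book 4 (The Old House): author_id=1 -> matches Jones
  - book 5 (Distant Shores): author_id=1 -> matches Jones
  - book 6 (The Blue Door): author_id=3 -> matches Lopez
  - book 7 (Silent Waters): author_id=3 -> matches Lopez
  - book 8 (Stone Bridges): author_id=NULL, no match -> kept with NULL
  - book 9 (The Long Road): author_id=1 -> matches Jones
All 9 rows appear; 1 has NULL author.

SQL:
SELECT a.title, b.name AS author
FROM books a
LEFT JOIN authors b ON a.author_id = b.id

Result:
title          | author
---------------+-------
The Iron Gate  | Wright
The Last Train | Wright
Broken Clocks  | Wright
The Old House  | Jones 
Distant Shores | Jones 
The Blue Door  | Lopez 
Silent Waters  | Lopez 
Stone Bridges  | NULL  
The Long Road  | Jones 


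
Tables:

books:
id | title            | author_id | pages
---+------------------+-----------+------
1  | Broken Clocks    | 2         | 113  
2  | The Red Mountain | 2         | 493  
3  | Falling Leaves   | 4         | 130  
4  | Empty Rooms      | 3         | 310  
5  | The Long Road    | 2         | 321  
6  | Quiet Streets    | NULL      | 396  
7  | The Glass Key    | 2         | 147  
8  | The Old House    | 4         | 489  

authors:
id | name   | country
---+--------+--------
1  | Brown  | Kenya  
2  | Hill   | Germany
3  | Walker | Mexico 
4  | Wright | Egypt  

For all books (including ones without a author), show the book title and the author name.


LEFT JOIN keeps every row from books (the left table); where author_id has no match in authors, the author columns become NULL. Walk through each book:
  - book 1 (Broken Clocks): author_id=2 -> matches Hill
  - book 2 (The Red Mountain): author_id=2 -> matches Hill
  - book 3 (Falling Leaves): author_id=4 -> matches Wright
  - book 4 (Empty Rooms): author_id=3 -> matches Walker
  - book 5 (The Long Road): author_id=2 -> matches Hill
  - book 6 (Quiet Streets): author_id=NULL, no match -> kept with NULL
  - book 7 (The Glass Key): author_id=2 -> matches Hill
  - book 8 (The Old House): author_id=4 -> matches Wright
All 8 rows appear; 1 has NULL author.

SQL:
SELECT a.title, b.name AS author
FROM books a
LEFT JOIN authors b ON a.author_id = b.id

Result:
title            | author
-----------------+-------
Broken Clocks    | Hill  
The Red Mountain | Hill  
Falling Leaves   | Wright
Empty Rooms      | Walker
The Long Road    | Hill  
Quiet Streets    | NULL  
The Glass Key    | Hill  
The Old House    | Wright


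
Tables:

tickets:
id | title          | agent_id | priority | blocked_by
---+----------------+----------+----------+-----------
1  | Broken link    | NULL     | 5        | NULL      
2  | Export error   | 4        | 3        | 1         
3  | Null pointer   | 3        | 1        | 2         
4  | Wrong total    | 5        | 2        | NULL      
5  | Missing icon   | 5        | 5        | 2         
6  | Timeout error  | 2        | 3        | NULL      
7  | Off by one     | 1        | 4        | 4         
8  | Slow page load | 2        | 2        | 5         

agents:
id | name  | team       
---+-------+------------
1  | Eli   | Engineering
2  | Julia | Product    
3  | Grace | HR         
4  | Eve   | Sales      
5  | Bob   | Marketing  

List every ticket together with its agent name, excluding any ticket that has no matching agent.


INNER JOIN keeps only tickets rows whose agent_id matches an id in agents. Walk through each ticket:
  - ticket 1 (Broken link): agent_id=NULL, no match -> dropped
  - ticket 2 (Export error): agent_id=4 -> matches Eve
  - ticket 3 (Null pointer): agent_id=3 -> matches Grace
  - ticket 4 (Wrong total): agent_id=5 -> matches Bob
  - ticket 5 (Missing icon): agent_id=5 -> matches Bob
  - ticket 6 (Timeout error): agent_id=2 -> matches Julia
  - ticket 7 (Off by one): agent_id=1 -> matches Eli
  - ticket 8 (Slow page load): agent_id=2 -> matches Julia
So 1 of 8 rows is dropped.

SQL:
SELECT a.title, b.name AS agent
FROM tickets a
INNER JOIN agents b ON a.agent_id = b.id

Result:
title          | agent
---------------+------
Export error   | Eve  
Null pointer   | Grace
Wrong total    | Bob  
Missing icon   | Bob  
Timeout error  | Julia
Off by one     | Eli  
Slow page load | Julia


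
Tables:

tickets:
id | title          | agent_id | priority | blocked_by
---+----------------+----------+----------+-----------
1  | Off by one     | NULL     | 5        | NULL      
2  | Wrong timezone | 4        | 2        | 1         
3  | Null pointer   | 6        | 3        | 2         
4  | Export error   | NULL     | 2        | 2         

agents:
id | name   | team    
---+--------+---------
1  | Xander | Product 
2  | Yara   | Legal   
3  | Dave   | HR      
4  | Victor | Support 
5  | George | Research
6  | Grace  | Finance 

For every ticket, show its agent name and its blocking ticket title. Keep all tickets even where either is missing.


Two LEFT JOINs from the same base table tickets: one to agents via agent_id, one to tickets itself via blocked_by. Both are LEFT so every ticket is preserved.
Match against agents:
  - ticket 1 (Off by one): agent_id=NULL, no match -> kept with NULL
  - ticket 2 (Wrong timezone): agent_id=4 -> matches Victor
  - ticket 3 (Null pointer): agent_id=6 -> matches Grace
  - ticket 4 (Export error): agent_id=NULL, no match -> kept with NULL
Match against tickets (self):
  - ticket 1 (Off by one): blocked_by=NULL -> NULL
  - ticket 2 (Wrong timezone): blocked_by=1 -> Off by one
  - ticket 3 (Null pointer): blocked_by=2 -> Wrong timezone
  - ticket 4 (Export error): blocked_by=2 -> Wrong timezone

SQL:
SELECT a.title, b.name AS agent, c.title AS blocked_by
FROM tickets a
LEFT JOIN agents b ON a.agent_id = b.id
LEFT JOIN tickets c ON a.blocked_by = c.id

Result:
title          | agent  | blocked_by    
---------------+--------+---------------
Off by one     | NULL   | NULL          
Wrong timezone | Victor | Off by one    
Null pointer   | Grace  | Wrong timezone
Export error   | NULL   | Wrong timezone


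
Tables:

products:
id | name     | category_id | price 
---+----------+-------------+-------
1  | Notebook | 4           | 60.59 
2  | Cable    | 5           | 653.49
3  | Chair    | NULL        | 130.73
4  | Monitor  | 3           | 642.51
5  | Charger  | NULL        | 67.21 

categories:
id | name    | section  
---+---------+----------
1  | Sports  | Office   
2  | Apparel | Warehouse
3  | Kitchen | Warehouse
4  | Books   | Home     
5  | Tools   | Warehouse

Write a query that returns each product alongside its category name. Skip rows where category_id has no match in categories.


INNER JOIN keeps only products rows whose category_id matches an id in categories. Walk through each product:
  - product 1 (Notebook): category_id=4 -> matches Books
  - product 2 (Cable): category_id=5 -> matches Tools
  - product 3 (Chair): category_id=NULL, no match -> dropped
  - product 4 (Monitor): category_id=3 -> matches Kitchen
  - product 5 (Charger): category_id=NULL, no match -> dropped
So 2 of 5 rows are dropped.

SQL:
SELECT a.name, b.name AS category
FROM products a
INNER JOIN categories b ON a.category_id = b.id

Result:
name     | category
---------+---------
Notebook | Books   
Cable    | Tools   
Monitor  | Kitchen 


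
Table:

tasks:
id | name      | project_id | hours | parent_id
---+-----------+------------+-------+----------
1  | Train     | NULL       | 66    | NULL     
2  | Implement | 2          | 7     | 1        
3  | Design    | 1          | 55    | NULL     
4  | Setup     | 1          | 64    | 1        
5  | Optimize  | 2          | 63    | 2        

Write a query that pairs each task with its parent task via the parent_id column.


This is a self-join: tasks is joined to a second copy of itself, matching each row's parent_id to another row's id. Use LEFT JOIN so rows with parent_id=NULL are kept.
  - task 1 (Train): parent_id=NULL -> NULL
  - task 2 (Implement): parent_id=1 -> Train
  - task 3 (Design): parent_id=NULL -> NULL
  - task 4 (Setup): parent_id=1 -> Train
  - task 5 (Optimize): parent_id=2 -> Implement

SQL:
SELECT a.name AS item, b.name AS parent
FROM tasks a
LEFT JOIN tasks b ON a.parent_id = b.id

Result:
item      | parent   
----------+----------
Train     | NULL     
Implement | Train    
Design    | NULL     
Setup     | Train    
Optimize  | Implement


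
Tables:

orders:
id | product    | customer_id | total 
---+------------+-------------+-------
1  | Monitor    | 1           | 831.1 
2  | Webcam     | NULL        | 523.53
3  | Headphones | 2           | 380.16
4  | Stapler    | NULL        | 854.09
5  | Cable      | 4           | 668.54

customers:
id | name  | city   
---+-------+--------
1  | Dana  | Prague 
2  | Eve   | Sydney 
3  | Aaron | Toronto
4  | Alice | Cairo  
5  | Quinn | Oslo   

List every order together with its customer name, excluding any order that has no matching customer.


INNER JOIN keeps only orders rows whose customer_id matches an id in customers. Walk through each order:
  - order 1 (Monitor): customer_id=1 -> matches Dana
  - order 2 (Webcam): customer_id=NULL, no match -> dropped
  - order 3 (Headphones): customer_id=2 -> matches Eve
  - order 4 (Stapler): customer_id=NULL, no match -> dropped
  - order 5 (Cable): customer_id=4 -> matches Alice
So 2 of 5 rows are dropped.

SQL:
SELECT a.product, b.name AS customer
FROM orders a
INNER JOIN customers b ON a.customer_id = b.id

Result:
product    | customer
-----------+---------
Monitor    | Dana    
Headphones | Eve     
Cable      | Alice   


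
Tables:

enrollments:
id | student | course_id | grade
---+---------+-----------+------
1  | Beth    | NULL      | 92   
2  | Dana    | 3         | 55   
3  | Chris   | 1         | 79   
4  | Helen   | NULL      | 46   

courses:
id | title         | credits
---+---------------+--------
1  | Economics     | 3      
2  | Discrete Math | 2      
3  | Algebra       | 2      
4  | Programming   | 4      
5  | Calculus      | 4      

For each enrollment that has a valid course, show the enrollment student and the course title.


INNER JOIN keeps only enrollments rows whose course_id matches an id in courses. Walk through each enrollment:
  - enrollment 1 (Beth): course_id=NULL, no match -> dropped
  - enrollment 2 (Dana): course_id=3 -> matches Algebra
  - enrollment 3 (Chris): course_id=1 -> matches Economics
  - enrollment 4 (Helen): course_id=NULL, no match -> dropped
So 2 of 4 rows are dropped.

SQL:
SELECT a.student, b.title AS course
FROM enrollments a
INNER JOIN courses b ON a.course_id = b.id

Result:
student | course   
--------+----------
Dana    | Algebra  
Chris   | Economics


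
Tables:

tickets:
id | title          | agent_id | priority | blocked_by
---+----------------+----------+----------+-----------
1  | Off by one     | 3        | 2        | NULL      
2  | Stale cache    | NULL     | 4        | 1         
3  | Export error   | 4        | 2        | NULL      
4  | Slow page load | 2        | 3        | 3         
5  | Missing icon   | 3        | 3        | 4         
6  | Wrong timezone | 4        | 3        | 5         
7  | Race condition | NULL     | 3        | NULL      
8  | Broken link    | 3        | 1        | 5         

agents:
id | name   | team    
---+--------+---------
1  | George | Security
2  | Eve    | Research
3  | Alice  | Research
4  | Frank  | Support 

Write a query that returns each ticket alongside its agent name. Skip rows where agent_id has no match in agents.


INNER JOIN keeps only tickets rows whose agent_id matches an id in agents. Walk through each ticket:
  - ticket 1 (Off by one): agent_id=3 -> matches Alice
  - ticket 2 (Stale cache): agent_id=NULL, no match -> dropped
  - ticket 3 (Export error): agent_id=4 -> matches Frank
  - ticket 4 (Slow page load): agent_id=2 -> matches Eve
  - ticket 5 (Missing icon): agent_id=3 -> matches Alice
  - ticket 6 (Wrong timezone): agent_id=4 -> matches Frank
  - ticket 7 (Race condition): agent_id=NULL, no match -> dropped
  - ticket 8 (Broken link): agent_id=3 -> matches Alice
So 2 of 8 rows are dropped.

SQL:
SELECT a.title, b.name AS agent
FROM tickets a
INNER JOIN agents b ON a.agent_id = b.id

Result:
title          | agent
---------------+------
Off by one     | Alice
Export error   | Frank
Slow page load | Eve  
Missing icon   | Alice
Wrong timezone | Frank
Broken link    | Alice


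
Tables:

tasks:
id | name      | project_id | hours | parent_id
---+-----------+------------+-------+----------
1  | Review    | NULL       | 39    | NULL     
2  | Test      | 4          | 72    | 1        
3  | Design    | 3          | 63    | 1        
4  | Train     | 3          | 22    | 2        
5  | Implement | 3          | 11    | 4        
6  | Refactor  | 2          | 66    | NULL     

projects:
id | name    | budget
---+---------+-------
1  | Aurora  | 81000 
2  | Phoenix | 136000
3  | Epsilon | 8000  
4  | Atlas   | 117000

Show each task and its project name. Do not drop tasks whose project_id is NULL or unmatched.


LEFT JOIN keeps every row from tasks (the left table); where project_id has no match in projects, the project columns become NULL. Walk through each task:
  - task 1 (Review): project_id=NULL, no match -> kept with NULL
  - task 2 (Test): project_id=4 -> matches Atlas
  - task 3 (Design): project_id=3 -> matches Epsilon
  - task 4 (Train): project_id=3 -> matches Epsilon
  - task 5 (Implement): project_id=3 -> matches Epsilon
  - task 6 (Refactor): project_id=2 -> matches Phoenix
All 6 rows appear; 1 has NULL project.

SQL:
SELECT a.name, b.name AS project
FROM tasks a
LEFT JOIN projects b ON a.project_id = b.id

Result:
name      | project
----------+--------
Review    | NULL   
Test      | Atlas  
Design    | Epsilon
Train     | Epsilon
Implement | Epsilon
Refactor  | Phoenix


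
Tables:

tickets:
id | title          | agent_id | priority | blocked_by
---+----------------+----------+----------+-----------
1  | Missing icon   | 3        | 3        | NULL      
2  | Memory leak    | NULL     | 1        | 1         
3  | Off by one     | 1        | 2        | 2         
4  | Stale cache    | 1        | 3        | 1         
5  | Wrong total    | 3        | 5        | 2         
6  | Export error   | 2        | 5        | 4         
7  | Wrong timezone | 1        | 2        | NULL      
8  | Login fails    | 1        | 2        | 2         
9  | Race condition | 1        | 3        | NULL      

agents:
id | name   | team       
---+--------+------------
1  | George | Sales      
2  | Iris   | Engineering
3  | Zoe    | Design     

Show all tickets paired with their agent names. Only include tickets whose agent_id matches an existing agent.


INNER JOIN keeps only tickets rows whose agent_id matches an id in agents. Walk through each ticket:
  - ticket 1 (Missing icon): agent_id=3 -> matches Zoe
  - ticket 2 (Memory leak): agent_id=NULL, no match -> dropped
  - ticket 3 (Off by one): agent_id=1 -> matches George
  - ticket 4 (Stale cache): agent_id=1 -> matches George
  - ticket 5 (Wrong total): agent_id=3 -> matches Zoe
  - ticket 6 (Export error): agent_id=2 -> matches Iris
  - ticket 7 (Wrong timezone): agent_id=1 -> matches George
  - ticket 8 (Login fails): agent_id=1 -> matches George
  - ticket 9 (Race condition): agent_id=1 -> matches George
So 1 of 9 rows is dropped.

SQL:
SELECT a.title, b.name AS agent
FROM tickets a
INNER JOIN agents b ON a.agent_id = b.id

Result:
title          | agent 
---------------+-------
Missing icon   | Zoe   
Off by one     | George
Stale cache    | George
Wrong total    | Zoe   
Export error   | Iris  
Wrong timezone | George
Login fails    | George
Race condition | George


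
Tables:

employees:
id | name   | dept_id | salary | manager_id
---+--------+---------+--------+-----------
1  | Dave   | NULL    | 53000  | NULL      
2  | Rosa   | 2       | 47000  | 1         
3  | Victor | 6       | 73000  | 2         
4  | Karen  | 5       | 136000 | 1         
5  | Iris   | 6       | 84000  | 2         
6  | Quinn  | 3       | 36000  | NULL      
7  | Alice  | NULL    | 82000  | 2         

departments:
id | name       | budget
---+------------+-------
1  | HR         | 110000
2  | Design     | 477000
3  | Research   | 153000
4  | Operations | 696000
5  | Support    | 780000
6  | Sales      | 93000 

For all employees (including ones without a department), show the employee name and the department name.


LEFT JOIN keeps every row from employees (the left table); where dept_id has no match in departments, the department columns become NULL. Walk through each employee:
  - employee 1 (Dave): dept_id=NULL, no match -> kept with NULL
  - employee 2 (Rosa): dept_id=2 -> matches Design
  - employee 3 (Victor): dept_id=6 -> matches Sales
  - employee 4 (Karen): dept_id=5 -> matches Support
  - employee 5 (Iris): dept_id=6 -> matches Sales
  - employee 6 (Quinn): dept_id=3 -> matches Research
  - employee 7 (Alice): dept_id=NULL, no match -> kept with NULL
All 7 rows appear; 2 have NULL department.

SQL:
SELECT a.name, b.name AS department
FROM employees a
LEFT JOIN departments b ON a.dept_id = b.id

Result:
name   | department
-------+-----------
Dave   | NULL      
Rosa   | Design    
Victor | Sales     
Karen  | Support   
Iris   | Sales     
Quinn  | Research  
Alice  | NULL      


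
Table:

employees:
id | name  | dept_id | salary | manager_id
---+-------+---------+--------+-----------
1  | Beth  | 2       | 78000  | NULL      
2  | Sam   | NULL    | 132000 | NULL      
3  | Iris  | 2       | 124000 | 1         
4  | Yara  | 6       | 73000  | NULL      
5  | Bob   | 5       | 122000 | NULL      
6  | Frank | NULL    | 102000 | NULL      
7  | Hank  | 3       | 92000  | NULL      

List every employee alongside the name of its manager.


This is a self-join: employees is joined to a second copy of itself, matching each row's manager_id to another row's id. Use LEFT JOIN so rows with manager_id=NULL are kept.
  - employee 1 (Beth): manager_id=NULL -> NULL
  - employee 2 (Sam): manager_id=NULL -> NULL
  - employee 3 (Iris): manager_id=1 -> Beth
  - employee 4 (Yara): manager_id=NULL -> NULL
  - employee 5 (Bob): manager_id=NULL -> NULL
  - employee 6 (Frank): manager_id=NULL -> NULL
  - employee 7 (Hank): manager_id=NULL -> NULL

SQL:
SELECT a.name AS item, b.name AS manager
FROM employees a
LEFT JOIN employees b ON a.manager_id = b.id

Result:
item  | manager
------+--------
Beth  | NULL   
Sam   | NULL   
Iris  | Beth   
Yara  | NULL   
Bob   | NULL   
Frank | NULL   
Hank  | NULL   


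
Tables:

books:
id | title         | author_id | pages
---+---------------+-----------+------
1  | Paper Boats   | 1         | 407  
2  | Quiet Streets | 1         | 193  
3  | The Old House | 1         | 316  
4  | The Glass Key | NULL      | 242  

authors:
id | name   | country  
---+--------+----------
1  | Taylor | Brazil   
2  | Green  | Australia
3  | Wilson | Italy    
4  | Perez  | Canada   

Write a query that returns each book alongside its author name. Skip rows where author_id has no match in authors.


INNER JOIN keeps only books rows whose author_id matches an id in authors. Walk through each book:
  - book 1 (Paper Boats): author_id=1 -> matches Taylor
  - book 2 (Quiet Streets): author_id=1 -> matches Taylor
  - book 3 (The Old House): author_id=1 -> matches Taylor
  - book 4 (The Glass Key): author_id=NULL, no match -> dropped
So 1 of 4 rows is dropped.

SQL:
SELECT a.title, b.name AS author
FROM books a
INNER JOIN authors b ON a.author_id = b.id

Result:
title         | author
--------------+-------
Paper Boats   | Taylor
Quiet Streets | Taylor
The Old House | Taylor


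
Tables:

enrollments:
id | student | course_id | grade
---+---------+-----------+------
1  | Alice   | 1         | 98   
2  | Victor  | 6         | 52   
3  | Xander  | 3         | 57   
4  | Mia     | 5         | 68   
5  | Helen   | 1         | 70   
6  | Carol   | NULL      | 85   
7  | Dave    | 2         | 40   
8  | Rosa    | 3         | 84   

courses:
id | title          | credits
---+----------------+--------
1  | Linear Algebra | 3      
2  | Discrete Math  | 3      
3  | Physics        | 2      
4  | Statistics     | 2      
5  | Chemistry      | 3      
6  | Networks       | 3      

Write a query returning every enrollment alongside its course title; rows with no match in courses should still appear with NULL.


LEFT JOIN keeps every row from enrollments (the left table); where course_id has no match in courses, the course columns become NULL. Walk through each enrollment:
  - enrollment 1 (Alice): course_id=1 -> matches Linear Algebra
  - enrollment 2 (Victor): course_id=6 -> matches Networks
  - enrollment 3 (Xander): course_id=3 -> matches Physics
  - enrollment 4 (Mia): course_id=5 -> matches Chemistry
  - enrollment 5 (Helen): course_id=1 -> matches Linear Algebra
  - enrollment 6 (Carol): course_id=NULL, no match -> kept with NULL
  - enrollment 7 (Dave): course_id=2 -> matches Discrete Math
  - enrollment 8 (Rosa): course_id=3 -> matches Physics
All 8 rows appear; 1 has NULL course.

SQL:
SELECT a.student, b.title AS course
FROM enrollments a
LEFT JOIN courses b ON a.course_id = b.id

Result:
student | course        
--------+---------------
Alice   | Linear Algebra
Victor  | Networks      
Xander  | Physics       
Mia     | Chemistry     
Helen   | Linear Algebra
Carol   | NULL          
Dave    | Discrete Math 
Rosa    | Physics       


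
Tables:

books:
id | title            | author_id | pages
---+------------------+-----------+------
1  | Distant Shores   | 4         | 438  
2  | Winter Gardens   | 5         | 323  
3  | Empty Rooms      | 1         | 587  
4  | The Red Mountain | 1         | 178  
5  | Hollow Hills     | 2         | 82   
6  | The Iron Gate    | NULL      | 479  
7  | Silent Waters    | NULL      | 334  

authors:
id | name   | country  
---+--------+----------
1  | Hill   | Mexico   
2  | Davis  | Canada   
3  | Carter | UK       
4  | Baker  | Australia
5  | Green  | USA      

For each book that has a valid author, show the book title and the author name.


INNER JOIN keeps only books rows whose author_id matches an id in authors. Walk through each book:
  - book 1 (Distant Shores): author_id=4 -> matches Baker
  - book 2 (Winter Gardens): author_id=5 -> matches Green
  - book 3 (Empty Rooms): author_id=1 -> matches Hill
  - book 4 (The Red Mountain): author_id=1 -> matches Hill
  - book 5 (Hollow Hills): author_id=2 -> matches Davis
  - book 6 (The Iron Gate): author_id=NULL, no match -> dropped
  - book 7 (Silent Waters): author_id=NULL, no match -> dropped
So 2 of 7 rows are dropped.

SQL:
SELECT a.title, b.name AS author
FROM books a
INNER JOIN authors b ON a.author_id = b.id

Result:
title            | author
-----------------+-------
Distant Shores   | Baker 
Winter Gardens   | Green 
Empty Rooms      | Hill  
The Red Mountain | Hill  
Hollow Hills     | Davis 


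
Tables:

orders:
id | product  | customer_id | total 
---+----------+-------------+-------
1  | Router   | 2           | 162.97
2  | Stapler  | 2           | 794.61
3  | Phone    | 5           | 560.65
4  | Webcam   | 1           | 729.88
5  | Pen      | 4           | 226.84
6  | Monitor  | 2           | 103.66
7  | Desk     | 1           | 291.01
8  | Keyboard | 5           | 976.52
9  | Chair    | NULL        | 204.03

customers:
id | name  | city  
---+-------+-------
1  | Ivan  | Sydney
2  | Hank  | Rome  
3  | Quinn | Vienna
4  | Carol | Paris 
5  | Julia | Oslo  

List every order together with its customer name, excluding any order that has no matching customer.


INNER JOIN keeps only orders rows whose customer_id matches an id in customers. Walk through each order:
  - order 1 (Router): customer_id=2 -> matches Hank
  - order 2 (Stapler): customer_id=2 -> matches Hank
  - order 3 (Phone): customer_id=5 -> matches Julia
  - order 4 (Webcam): customer_id=1 -> matches Ivan
  - order 5 (Pen): customer_id=4 -> matches Carol
  - order 6 (Monitor): customer_id=2 -> matches Hank
  - order 7 (Desk): customer_id=1 -> matches Ivan
  - order 8 (Keyboard): customer_id=5 -> matches Julia
  - order 9 (Chair): customer_id=NULL, no match -> dropped
So 1 of 9 rows is dropped.

SQL:
SELECT a.product, b.name AS customer
FROM orders a
INNER JOIN customers b ON a.customer_id = b.id

Result:
product  | customer
---------+---------
Router   | Hank    
Stapler  | Hank    
Phone    | Julia   
Webcam   | Ivan    
Pen      | Carol   
Monitor  | Hank    
Desk     | Ivan    
Keyboard | Julia   


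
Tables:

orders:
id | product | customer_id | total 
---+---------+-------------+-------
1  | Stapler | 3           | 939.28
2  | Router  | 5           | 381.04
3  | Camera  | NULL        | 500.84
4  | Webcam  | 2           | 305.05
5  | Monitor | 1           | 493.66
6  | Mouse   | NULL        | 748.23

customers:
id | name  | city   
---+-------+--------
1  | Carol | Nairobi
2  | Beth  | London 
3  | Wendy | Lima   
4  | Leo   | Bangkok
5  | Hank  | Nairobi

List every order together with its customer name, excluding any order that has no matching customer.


INNER JOIN keeps only orders rows whose customer_id matches an id in customers. Walk through each order:
  - order 1 (Stapler): customer_id=3 -> matches Wendy
  - order 2 (Router): customer_id=5 -> matches Hank
  - order 3 (Camera): customer_id=NULL, no match -> dropped
  - order 4 (Webcam): customer_id=2 -> matches Beth
  - order 5 (Monitor): customer_id=1 -> matches Carol
  - order 6 (Mouse): customer_id=NULL, no match -> dropped
So 2 of 6 rows are dropped.

SQL:
SELECT a.product, b.name AS customer
FROM orders a
INNER JOIN customers b ON a.customer_id = b.id

Result:
product | customer
--------+---------
Stapler | Wendy   
Router  | Hank    
Webcam  | Beth    
Monitor | Carol   


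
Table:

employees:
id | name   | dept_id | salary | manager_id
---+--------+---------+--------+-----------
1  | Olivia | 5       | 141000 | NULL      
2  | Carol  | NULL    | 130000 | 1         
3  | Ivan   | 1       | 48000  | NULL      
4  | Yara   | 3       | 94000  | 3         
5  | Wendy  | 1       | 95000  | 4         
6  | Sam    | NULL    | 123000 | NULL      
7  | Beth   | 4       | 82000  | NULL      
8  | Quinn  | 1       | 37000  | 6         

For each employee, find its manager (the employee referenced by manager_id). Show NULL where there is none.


This is a self-join: employees is joined to a second copy of itself, matching each row's manager_id to another row's id. Use LEFT JOIN so rows with manager_id=NULL are kept.
  - employee 1 (Olivia): manager_id=NULL -> NULL
  - employee 2 (Carol): manager_id=1 -> Olivia
  - employee 3 (Ivan): manager_id=NULL -> NULL
  - employee 4 (Yara): manager_id=3 -> Ivan
  - employee 5 (Wendy): manager_id=4 -> Yara
  - employee 6 (Sam): manager_id=NULL -> NULL
  - employee 7 (Beth): manager_id=NULL -> NULL
  - employee 8 (Quinn): manager_id=6 -> Sam

SQL:
SELECT a.name AS item, b.name AS manager
FROM employees a
LEFT JOIN employees b ON a.manager_id = b.id

Result:
item   | manager
-------+--------
Olivia | NULL   
Carol  | Olivia 
Ivan   | NULL   
Yara   | Ivan   
Wendy  | Yara   
Sam    | NULL   
Beth   | NULL   
Quinn  | Sam    
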